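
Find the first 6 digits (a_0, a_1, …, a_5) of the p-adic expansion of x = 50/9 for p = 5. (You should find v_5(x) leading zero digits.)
(a_0, …, a_5) = (0, 0, 3, 0, 1, 2)

v_5(50/9) = 2, so a_0 = ... = a_1 = 0. Factor out: x = 5^2 · u with u = 2/9 a unit in ℤ_5. Expand u iteratively via a_{v+i} = u_i mod 5, u_{i+1} = (u_i − a_{v+i})/5:
  u_0 = 2/9;  a_2 = 3;  u_1 = (u_0 − 3)/5 = -5/9
  u_1 = -5/9;  a_3 = 0;  u_2 = (u_1 − 0)/5 = -1/9
  u_2 = -1/9;  a_4 = 1;  u_3 = (u_2 − 1)/5 = -2/9
  u_3 = -2/9;  a_5 = 2;  u_4 = (u_3 − 2)/5 = -4/9
Digits: (0, 0, 3, 0, 1, 2).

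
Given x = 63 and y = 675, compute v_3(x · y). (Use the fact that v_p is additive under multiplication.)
v_3(42525) = 5

v_p(x) = 2 (factor: 63 = 3^2 · 7); v_p(y) = 3 (factor: 675 = 3^3 · 25). Additivity: v_p(xy) = v_p(x) + v_p(y) = 2 + 3 = 5. (Direct check: xy = 42525 = 3^5 · (175).)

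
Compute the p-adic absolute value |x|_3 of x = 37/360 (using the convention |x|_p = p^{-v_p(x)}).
|37/360|_3 = 9

Step 1 — compute v_3(x) by factoring powers of 3 out of the numerator and denominator: v_3(37/360) = -2. Step 2 — apply |x|_p = p^{-v_p(x)} = 3^{2} = 9.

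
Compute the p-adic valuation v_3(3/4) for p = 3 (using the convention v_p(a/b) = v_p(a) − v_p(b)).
v_3(3/4) = 1

Factor powers of 3 from the numerator and denominator of the reduced fraction: 3 = 3^1 · 1 and 4 = 3^0 · 4. Apply v_p(a/b) = v_p(a) − v_p(b): v_3(3/4) = 1 − 0 = 1.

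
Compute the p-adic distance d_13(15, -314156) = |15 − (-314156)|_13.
d_13(15, -314156) = 1/28561

Step 1 — x − y = 15 − (-314156) = 314171. Step 2 — v_13(314171) = 4 (factor: 314171 = (13^4 · 11); the sign does not affect v_p). Step 3 — |x − y|_13 = 13^{-4} = 1/28561.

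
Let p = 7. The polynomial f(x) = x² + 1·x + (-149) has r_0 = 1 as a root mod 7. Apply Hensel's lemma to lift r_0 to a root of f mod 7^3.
r_2 = 50 (mod 343)

Hensel: r_{i+1} = r_i − f(r_i)·(f′(r_i))^{-1} mod 7^{i+2}, f′(x) = 2x + 1. Iterate:
  r_0 = 1 (mod 7)
  r_1 = 1 (mod 49)
  r_2 = 50 (mod 343)
Final: r = 50 satisfies f(r) ≡ 0 mod 7^3.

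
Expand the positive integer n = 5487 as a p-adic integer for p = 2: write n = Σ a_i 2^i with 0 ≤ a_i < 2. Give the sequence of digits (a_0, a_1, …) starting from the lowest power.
(a_0, a_1, …) = (1, 1, 1, 1, 0, 1, 1, 0, 1, 0, 1, 0, 1)

Repeated division by 2 gives the digits low-to-high: 5487 = 1 + 1·2^1 + 1·2^2 + 1·2^3 + 1·2^5 + 1·2^6 + 1·2^8 + 1·2^10 + 1·2^12. Digit sequence: (1, 1, 1, 1, 0, 1, 1, 0, 1, 0, 1, 0, 1).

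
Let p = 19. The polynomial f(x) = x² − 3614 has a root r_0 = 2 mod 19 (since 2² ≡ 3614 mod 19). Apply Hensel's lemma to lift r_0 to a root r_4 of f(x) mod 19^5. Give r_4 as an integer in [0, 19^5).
r_4 = 1499596 (mod 2476099)

Hensel's recurrence: r_{i+1} = r_i − f(r_i)·(f′(r_i))^{-1} mod 19^{i+2}, with f′(x) = 2x. Iterate:
  r_0 = 2 (mod 19)
  r_1 = 2 (mod 361)
  r_2 = 4334 (mod 6859)
  r_3 = 66065 (mod 130321)
  r_4 = 1499596 (mod 2476099)
Final: r_4 = 1499596, and one checks f(r_4) ≡ 0 mod 19^5.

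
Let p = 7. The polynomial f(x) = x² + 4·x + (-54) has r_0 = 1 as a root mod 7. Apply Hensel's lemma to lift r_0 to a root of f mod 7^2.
r_1 = 1 (mod 49)

Hensel: r_{i+1} = r_i − f(r_i)·(f′(r_i))^{-1} mod 7^{i+2}, f′(x) = 2x + 4. Iterate:
  r_0 = 1 (mod 7)
  r_1 = 1 (mod 49)
Final: r = 1 satisfies f(r) ≡ 0 mod 7^2.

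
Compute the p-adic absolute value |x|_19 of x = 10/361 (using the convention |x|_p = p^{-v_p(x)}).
|10/361|_19 = 361

Step 1 — compute v_19(x) by factoring powers of 19 out of the numerator and denominator: v_19(10/361) = -2. Step 2 — apply |x|_p = p^{-v_p(x)} = 19^{2} = 361.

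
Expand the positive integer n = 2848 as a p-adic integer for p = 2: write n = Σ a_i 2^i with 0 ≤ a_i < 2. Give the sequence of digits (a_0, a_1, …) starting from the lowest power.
(a_0, a_1, …) = (0, 0, 0, 0, 0, 1, 0, 0, 1, 1, 0, 1)

Repeated division by 2 gives the digits low-to-high: 2848 = 1·2^5 + 1·2^8 + 1·2^9 + 1·2^11. Digit sequence: (0, 0, 0, 0, 0, 1, 0, 0, 1, 1, 0, 1).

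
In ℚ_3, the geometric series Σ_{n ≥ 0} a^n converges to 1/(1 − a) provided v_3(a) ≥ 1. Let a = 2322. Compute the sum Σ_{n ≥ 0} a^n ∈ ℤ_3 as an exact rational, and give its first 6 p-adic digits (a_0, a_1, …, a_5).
Σ a^n = 1/(1 − a) = -1/2321;  first 6 digits = (1, 0, 0, 2, 1, 0)

v_3(a) = 3 ≥ 1, so the series converges in ℤ_3 to 1/(1 − a) = 1/(1 − 2322) = -1/2321. Expand this rational in ℤ_3: compute digits iteratively via d_i = x_i mod 3, x_{i+1} = (x_i − d_i)/3. The first 6 digits are (1, 0, 0, 2, 1, 0).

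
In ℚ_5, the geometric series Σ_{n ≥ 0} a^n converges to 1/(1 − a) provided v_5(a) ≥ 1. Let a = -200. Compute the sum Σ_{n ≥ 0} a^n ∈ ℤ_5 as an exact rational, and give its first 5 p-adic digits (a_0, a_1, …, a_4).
Σ a^n = 1/(1 − a) = 1/201;  first 5 digits = (1, 0, 2, 3, 3)

v_5(a) = 2 ≥ 1, so the series converges in ℤ_5 to 1/(1 − a) = 1/(1 − (-200)) = 1/201. Expand this rational in ℤ_5: compute digits iteratively via d_i = x_i mod 5, x_{i+1} = (x_i − d_i)/5. The first 5 digits are (1, 0, 2, 3, 3).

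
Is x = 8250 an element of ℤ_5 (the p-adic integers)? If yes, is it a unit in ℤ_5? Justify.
x ∈ ℤ_5 but not a unit; v_5(x) = 3 > 0

ℤ_5 = {x ∈ ℚ_5 : v_5(x) ≥ 0} and ℤ_5^× = {x ∈ ℤ_5 : v_5(x) = 0}. Here v_5(8250) = v_5(num) − v_5(den) = 3; compare against these criteria.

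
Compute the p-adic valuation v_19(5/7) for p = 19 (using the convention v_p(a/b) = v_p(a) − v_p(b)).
v_19(5/7) = 0

Factor powers of 19 from the numerator and denominator of the reduced fraction: 5 = 19^0 · 5 and 7 = 19^0 · 7. Apply v_p(a/b) = v_p(a) − v_p(b): v_19(5/7) = 0 − 0 = 0.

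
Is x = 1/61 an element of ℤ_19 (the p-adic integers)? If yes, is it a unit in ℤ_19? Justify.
x ∈ ℤ_19^× (unit); v_19(x) = 0

ℤ_19 = {x ∈ ℚ_19 : v_19(x) ≥ 0} and ℤ_19^× = {x ∈ ℤ_19 : v_19(x) = 0}. Here v_19(1/61) = v_19(num) − v_19(den) = 0; compare against these criteria.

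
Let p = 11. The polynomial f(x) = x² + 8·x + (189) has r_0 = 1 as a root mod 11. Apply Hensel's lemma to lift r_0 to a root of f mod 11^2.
r_1 = 78 (mod 121)

Hensel: r_{i+1} = r_i − f(r_i)·(f′(r_i))^{-1} mod 11^{i+2}, f′(x) = 2x + 8. Iterate:
  r_0 = 1 (mod 11)
  r_1 = 78 (mod 121)
Final: r = 78 satisfies f(r) ≡ 0 mod 11^2.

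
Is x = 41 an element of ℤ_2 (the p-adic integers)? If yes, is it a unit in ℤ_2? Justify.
x ∈ ℤ_2^× (unit); v_2(x) = 0

ℤ_2 = {x ∈ ℚ_2 : v_2(x) ≥ 0} and ℤ_2^× = {x ∈ ℤ_2 : v_2(x) = 0}. Here v_2(41) = v_2(num) − v_2(den) = 0; compare against these criteria.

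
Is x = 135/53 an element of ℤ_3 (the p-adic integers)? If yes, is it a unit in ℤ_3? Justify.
x ∈ ℤ_3 but not a unit; v_3(x) = 3 > 0

ℤ_3 = {x ∈ ℚ_3 : v_3(x) ≥ 0} and ℤ_3^× = {x ∈ ℤ_3 : v_3(x) = 0}. Here v_3(135/53) = v_3(num) − v_3(den) = 3; compare against these criteria.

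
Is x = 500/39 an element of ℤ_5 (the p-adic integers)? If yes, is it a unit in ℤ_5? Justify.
x ∈ ℤ_5 but not a unit; v_5(x) = 3 > 0

ℤ_5 = {x ∈ ℚ_5 : v_5(x) ≥ 0} and ℤ_5^× = {x ∈ ℤ_5 : v_5(x) = 0}. Here v_5(500/39) = v_5(num) − v_5(den) = 3; compare against these criteria.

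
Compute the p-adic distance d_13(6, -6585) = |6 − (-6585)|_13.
d_13(6, -6585) = 1/2197

Step 1 — x − y = 6 − (-6585) = 6591. Step 2 — v_13(6591) = 3 (factor: 6591 = (13^3 · 3); the sign does not affect v_p). Step 3 — |x − y|_13 = 13^{-3} = 1/2197.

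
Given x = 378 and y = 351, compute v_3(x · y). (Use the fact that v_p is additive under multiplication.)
v_3(132678) = 6

v_p(x) = 3 (factor: 378 = 3^3 · 14); v_p(y) = 3 (factor: 351 = 3^3 · 13). Additivity: v_p(xy) = v_p(x) + v_p(y) = 3 + 3 = 6. (Direct check: xy = 132678 = 3^6 · (182).)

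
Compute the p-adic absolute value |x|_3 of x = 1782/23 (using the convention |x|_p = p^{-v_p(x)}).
|1782/23|_3 = 1/81

Step 1 — compute v_3(x) by factoring powers of 3 out of the numerator and denominator: v_3(1782/23) = 4. Step 2 — apply |x|_p = p^{-v_p(x)} = 3^{-4} = 1/81.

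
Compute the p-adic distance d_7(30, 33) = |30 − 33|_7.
d_7(30, 33) = 1

Step 1 — x − y = 30 − 33 = -3. Step 2 — v_7(-3) = 0 (factor: -3 = −(7^0 · 3); the sign does not affect v_p). Step 3 — |x − y|_7 = 7^{0} = 1.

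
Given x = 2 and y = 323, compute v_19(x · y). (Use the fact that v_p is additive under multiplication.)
v_19(646) = 1

v_p(x) = 0 (factor: 2 = 19^0 · 2); v_p(y) = 1 (factor: 323 = 19^1 · 17). Additivity: v_p(xy) = v_p(x) + v_p(y) = 0 + 1 = 1. (Direct check: xy = 646 = 19^1 · (34).)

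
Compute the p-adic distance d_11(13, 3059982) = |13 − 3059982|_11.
d_11(13, 3059982) = 1/161051

Step 1 — x − y = 13 − 3059982 = -3059969. Step 2 — v_11(-3059969) = 5 (factor: -3059969 = −(11^5 · 19); the sign does not affect v_p). Step 3 — |x − y|_11 = 11^{-5} = 1/161051.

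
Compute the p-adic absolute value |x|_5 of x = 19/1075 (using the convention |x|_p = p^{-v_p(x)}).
|19/1075|_5 = 25

Step 1 — compute v_5(x) by factoring powers of 5 out of the numerator and denominator: v_5(19/1075) = -2. Step 2 — apply |x|_p = p^{-v_p(x)} = 5^{2} = 25.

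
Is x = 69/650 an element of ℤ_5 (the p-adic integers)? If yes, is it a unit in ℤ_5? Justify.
x ∉ ℤ_5 (v_5(x) = -2 < 0)

ℤ_5 = {x ∈ ℚ_5 : v_5(x) ≥ 0} and ℤ_5^× = {x ∈ ℤ_5 : v_5(x) = 0}. Here v_5(69/650) = v_5(num) − v_5(den) = -2; compare against these criteria.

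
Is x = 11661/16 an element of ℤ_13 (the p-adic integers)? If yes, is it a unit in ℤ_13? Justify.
x ∈ ℤ_13 but not a unit; v_13(x) = 2 > 0

ℤ_13 = {x ∈ ℚ_13 : v_13(x) ≥ 0} and ℤ_13^× = {x ∈ ℤ_13 : v_13(x) = 0}. Here v_13(11661/16) = v_13(num) − v_13(den) = 2; compare against these criteria.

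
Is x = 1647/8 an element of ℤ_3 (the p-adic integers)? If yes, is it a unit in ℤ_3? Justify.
x ∈ ℤ_3 but not a unit; v_3(x) = 3 > 0

ℤ_3 = {x ∈ ℚ_3 : v_3(x) ≥ 0} and ℤ_3^× = {x ∈ ℤ_3 : v_3(x) = 0}. Here v_3(1647/8) = v_3(num) − v_3(den) = 3; compare against these criteria.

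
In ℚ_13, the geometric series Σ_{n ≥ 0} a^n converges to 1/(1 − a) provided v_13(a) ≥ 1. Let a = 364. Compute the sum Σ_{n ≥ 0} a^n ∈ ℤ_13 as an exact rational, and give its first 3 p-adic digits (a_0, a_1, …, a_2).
Σ a^n = 1/(1 − a) = -1/363;  first 3 digits = (1, 2, 6)

v_13(a) = 1 ≥ 1, so the series converges in ℤ_13 to 1/(1 − a) = 1/(1 − 364) = -1/363. Expand this rational in ℤ_13: compute digits iteratively via d_i = x_i mod 13, x_{i+1} = (x_i − d_i)/13. The first 3 digits are (1, 2, 6).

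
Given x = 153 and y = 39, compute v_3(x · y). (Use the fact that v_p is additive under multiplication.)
v_3(5967) = 3

v_p(x) = 2 (factor: 153 = 3^2 · 17); v_p(y) = 1 (factor: 39 = 3^1 · 13). Additivity: v_p(xy) = v_p(x) + v_p(y) = 2 + 1 = 3. (Direct check: xy = 5967 = 3^3 · (221).)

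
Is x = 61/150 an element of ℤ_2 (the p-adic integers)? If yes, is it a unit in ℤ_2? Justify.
x ∉ ℤ_2 (v_2(x) = -1 < 0)

ℤ_2 = {x ∈ ℚ_2 : v_2(x) ≥ 0} and ℤ_2^× = {x ∈ ℤ_2 : v_2(x) = 0}. Here v_2(61/150) = v_2(num) − v_2(den) = -1; compare against these criteria.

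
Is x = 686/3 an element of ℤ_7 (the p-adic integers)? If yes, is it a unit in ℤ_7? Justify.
x ∈ ℤ_7 but not a unit; v_7(x) = 3 > 0

ℤ_7 = {x ∈ ℚ_7 : v_7(x) ≥ 0} and ℤ_7^× = {x ∈ ℤ_7 : v_7(x) = 0}. Here v_7(686/3) = v_7(num) − v_7(den) = 3; compare against these criteria.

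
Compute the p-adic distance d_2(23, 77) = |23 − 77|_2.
d_2(23, 77) = 1/2

Step 1 — x − y = 23 − 77 = -54. Step 2 — v_2(-54) = 1 (factor: -54 = −(2^1 · 27); the sign does not affect v_p). Step 3 — |x − y|_2 = 2^{-1} = 1/2.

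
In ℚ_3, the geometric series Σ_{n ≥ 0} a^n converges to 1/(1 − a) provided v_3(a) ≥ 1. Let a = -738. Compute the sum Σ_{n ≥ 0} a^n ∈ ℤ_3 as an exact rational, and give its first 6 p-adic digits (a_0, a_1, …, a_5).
Σ a^n = 1/(1 − a) = 1/739;  first 6 digits = (1, 0, 2, 2, 0, 0)

v_3(a) = 2 ≥ 1, so the series converges in ℤ_3 to 1/(1 − a) = 1/(1 − (-738)) = 1/739. Expand this rational in ℤ_3: compute digits iteratively via d_i = x_i mod 3, x_{i+1} = (x_i − d_i)/3. The first 6 digits are (1, 0, 2, 2, 0, 0).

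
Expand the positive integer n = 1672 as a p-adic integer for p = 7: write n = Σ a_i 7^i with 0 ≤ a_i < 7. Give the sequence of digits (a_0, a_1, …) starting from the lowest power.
(a_0, a_1, …) = (6, 0, 6, 4)

Repeated division by 7 gives the digits low-to-high: 1672 = 6 + 6·7^2 + 4·7^3. Digit sequence: (6, 0, 6, 4).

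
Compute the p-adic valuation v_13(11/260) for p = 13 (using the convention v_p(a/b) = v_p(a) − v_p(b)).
v_13(11/260) = -1

Factor powers of 13 from the numerator and denominator of the reduced fraction: 11 = 13^0 · 11 and 260 = 13^1 · 20. Apply v_p(a/b) = v_p(a) − v_p(b): v_13(11/260) = 0 − 1 = -1.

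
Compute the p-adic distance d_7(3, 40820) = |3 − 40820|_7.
d_7(3, 40820) = 1/2401

Step 1 — x − y = 3 − 40820 = -40817. Step 2 — v_7(-40817) = 4 (factor: -40817 = −(7^4 · 17); the sign does not affect v_p). Step 3 — |x − y|_7 = 7^{-4} = 1/2401.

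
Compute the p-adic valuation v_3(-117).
v_3(-117) = 2

v_3(n) is the largest exponent k such that 3^k divides n. Factor out: -117 = -3^2 · 13. (Sign doesn't affect v_p.) So v_3(-117) = 2.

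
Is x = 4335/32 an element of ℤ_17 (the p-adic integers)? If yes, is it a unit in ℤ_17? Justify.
x ∈ ℤ_17 but not a unit; v_17(x) = 2 > 0

ℤ_17 = {x ∈ ℚ_17 : v_17(x) ≥ 0} and ℤ_17^× = {x ∈ ℤ_17 : v_17(x) = 0}. Here v_17(4335/32) = v_17(num) − v_17(den) = 2; compare against these criteria.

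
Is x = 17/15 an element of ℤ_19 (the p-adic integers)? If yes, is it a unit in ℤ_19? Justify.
x ∈ ℤ_19^× (unit); v_19(x) = 0

ℤ_19 = {x ∈ ℚ_19 : v_19(x) ≥ 0} and ℤ_19^× = {x ∈ ℤ_19 : v_19(x) = 0}. Here v_19(17/15) = v_19(num) − v_19(den) = 0; compare against these criteria.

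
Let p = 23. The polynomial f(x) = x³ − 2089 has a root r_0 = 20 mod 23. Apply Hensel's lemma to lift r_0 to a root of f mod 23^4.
r_3 = 207365 (mod 279841)

Hensel: r_{i+1} = r_i − f(r_i)/f′(r_i) mod 23^{i+2}, where f′(x) = 3x². Iterate:
  r_0 = 20 (mod 23)
  r_1 = 526 (mod 529)
  r_2 = 526 (mod 12167)
  r_3 = 207365 (mod 279841)
Final: r = 207365 with f(r) ≡ 0 mod 23^4.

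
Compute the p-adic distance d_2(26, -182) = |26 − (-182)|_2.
d_2(26, -182) = 1/16

Step 1 — x − y = 26 − (-182) = 208. Step 2 — v_2(208) = 4 (factor: 208 = (2^4 · 13); the sign does not affect v_p). Step 3 — |x − y|_2 = 2^{-4} = 1/16.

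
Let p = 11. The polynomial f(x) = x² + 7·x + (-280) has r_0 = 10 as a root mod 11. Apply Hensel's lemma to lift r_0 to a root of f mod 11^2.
r_1 = 32 (mod 121)

Hensel: r_{i+1} = r_i − f(r_i)·(f′(r_i))^{-1} mod 11^{i+2}, f′(x) = 2x + 7. Iterate:
  r_0 = 10 (mod 11)
  r_1 = 32 (mod 121)
Final: r = 32 satisfies f(r) ≡ 0 mod 11^2.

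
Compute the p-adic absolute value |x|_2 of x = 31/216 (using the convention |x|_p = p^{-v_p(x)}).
|31/216|_2 = 8

Step 1 — compute v_2(x) by factoring powers of 2 out of the numerator and denominator: v_2(31/216) = -3. Step 2 — apply |x|_p = p^{-v_p(x)} = 2^{3} = 8.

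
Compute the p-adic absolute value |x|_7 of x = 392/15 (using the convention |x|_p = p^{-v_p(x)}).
|392/15|_7 = 1/49

Step 1 — compute v_7(x) by factoring powers of 7 out of the numerator and denominator: v_7(392/15) = 2. Step 2 — apply |x|_p = p^{-v_p(x)} = 7^{-2} = 1/49.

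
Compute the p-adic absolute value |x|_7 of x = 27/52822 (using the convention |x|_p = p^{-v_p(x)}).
|27/52822|_7 = 2401

Step 1 — compute v_7(x) by factoring powers of 7 out of the numerator and denominator: v_7(27/52822) = -4. Step 2 — apply |x|_p = p^{-v_p(x)} = 7^{4} = 2401.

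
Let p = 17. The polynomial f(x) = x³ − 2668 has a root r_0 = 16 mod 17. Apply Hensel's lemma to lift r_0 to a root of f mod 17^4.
r_3 = 28151 (mod 83521)

Hensel: r_{i+1} = r_i − f(r_i)/f′(r_i) mod 17^{i+2}, where f′(x) = 3x². Iterate:
  r_0 = 16 (mod 17)
  r_1 = 118 (mod 289)
  r_2 = 3586 (mod 4913)
  r_3 = 28151 (mod 83521)
Final: r = 28151 with f(r) ≡ 0 mod 17^4.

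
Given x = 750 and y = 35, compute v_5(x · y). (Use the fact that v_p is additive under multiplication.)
v_5(26250) = 4

v_p(x) = 3 (factor: 750 = 5^3 · 6); v_p(y) = 1 (factor: 35 = 5^1 · 7). Additivity: v_p(xy) = v_p(x) + v_p(y) = 3 + 1 = 4. (Direct check: xy = 26250 = 5^4 · (42).)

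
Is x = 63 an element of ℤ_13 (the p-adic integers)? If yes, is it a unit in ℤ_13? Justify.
x ∈ ℤ_13^× (unit); v_13(x) = 0

ℤ_13 = {x ∈ ℚ_13 : v_13(x) ≥ 0} and ℤ_13^× = {x ∈ ℤ_13 : v_13(x) = 0}. Here v_13(63) = v_13(num) − v_13(den) = 0; compare against these criteria.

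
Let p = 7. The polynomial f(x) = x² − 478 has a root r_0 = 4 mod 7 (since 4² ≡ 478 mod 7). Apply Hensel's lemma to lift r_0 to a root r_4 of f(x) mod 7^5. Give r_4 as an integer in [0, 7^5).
r_4 = 2279 (mod 16807)

Hensel's recurrence: r_{i+1} = r_i − f(r_i)·(f′(r_i))^{-1} mod 7^{i+2}, with f′(x) = 2x. Iterate:
  r_0 = 4 (mod 7)
  r_1 = 25 (mod 49)
  r_2 = 221 (mod 343)
  r_3 = 2279 (mod 2401)
  r_4 = 2279 (mod 16807)
Final: r_4 = 2279, and one checks f(r_4) ≡ 0 mod 7^5.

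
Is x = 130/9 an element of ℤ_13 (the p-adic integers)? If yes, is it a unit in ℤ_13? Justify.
x ∈ ℤ_13 but not a unit; v_13(x) = 1 > 0

ℤ_13 = {x ∈ ℚ_13 : v_13(x) ≥ 0} and ℤ_13^× = {x ∈ ℤ_13 : v_13(x) = 0}. Here v_13(130/9) = v_13(num) − v_13(den) = 1; compare against these criteria.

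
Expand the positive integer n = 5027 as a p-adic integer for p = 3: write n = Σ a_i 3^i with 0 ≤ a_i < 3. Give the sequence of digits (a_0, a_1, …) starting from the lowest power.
(a_0, a_1, …) = (2, 1, 0, 0, 2, 2, 0, 2)

Repeated division by 3 gives the digits low-to-high: 5027 = 2 + 1·3^1 + 2·3^4 + 2·3^5 + 2·3^7. Digit sequence: (2, 1, 0, 0, 2, 2, 0, 2).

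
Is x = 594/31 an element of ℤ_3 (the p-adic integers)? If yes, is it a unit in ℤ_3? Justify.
x ∈ ℤ_3 but not a unit; v_3(x) = 3 > 0

ℤ_3 = {x ∈ ℚ_3 : v_3(x) ≥ 0} and ℤ_3^× = {x ∈ ℤ_3 : v_3(x) = 0}. Here v_3(594/31) = v_3(num) − v_3(den) = 3; compare against these criteria.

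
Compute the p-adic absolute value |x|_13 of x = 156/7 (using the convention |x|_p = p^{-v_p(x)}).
|156/7|_13 = 1/13

Step 1 — compute v_13(x) by factoring powers of 13 out of the numerator and denominator: v_13(156/7) = 1. Step 2 — apply |x|_p = p^{-v_p(x)} = 13^{-1} = 1/13.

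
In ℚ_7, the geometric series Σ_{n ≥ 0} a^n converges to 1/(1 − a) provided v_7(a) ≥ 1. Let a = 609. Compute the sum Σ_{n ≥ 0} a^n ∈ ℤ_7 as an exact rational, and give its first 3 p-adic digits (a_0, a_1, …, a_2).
Σ a^n = 1/(1 − a) = -1/608;  first 3 digits = (1, 3, 0)

v_7(a) = 1 ≥ 1, so the series converges in ℤ_7 to 1/(1 − a) = 1/(1 − 609) = -1/608. Expand this rational in ℤ_7: compute digits iteratively via d_i = x_i mod 7, x_{i+1} = (x_i − d_i)/7. The first 3 digits are (1, 3, 0).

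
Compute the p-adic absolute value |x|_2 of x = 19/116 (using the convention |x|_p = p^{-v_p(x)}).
|19/116|_2 = 4

Step 1 — compute v_2(x) by factoring powers of 2 out of the numerator and denominator: v_2(19/116) = -2. Step 2 — apply |x|_p = p^{-v_p(x)} = 2^{2} = 4.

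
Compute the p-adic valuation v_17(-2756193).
v_17(-2756193) = 4

v_17(n) is the largest exponent k such that 17^k divides n. Factor out: -2756193 = -17^4 · 33. (Sign doesn't affect v_p.) So v_17(-2756193) = 4.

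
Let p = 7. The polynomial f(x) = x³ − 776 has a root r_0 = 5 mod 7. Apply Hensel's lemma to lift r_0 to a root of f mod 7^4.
r_3 = 1664 (mod 2401)

Hensel: r_{i+1} = r_i − f(r_i)/f′(r_i) mod 7^{i+2}, where f′(x) = 3x². Iterate:
  r_0 = 5 (mod 7)
  r_1 = 47 (mod 49)
  r_2 = 292 (mod 343)
  r_3 = 1664 (mod 2401)
Final: r = 1664 with f(r) ≡ 0 mod 7^4.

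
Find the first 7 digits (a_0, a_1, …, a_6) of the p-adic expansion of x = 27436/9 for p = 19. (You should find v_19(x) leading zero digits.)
(a_0, …, a_6) = (0, 0, 0, 11, 10, 10, 10)

v_19(27436/9) = 3, so a_0 = ... = a_2 = 0. Factor out: x = 19^3 · u with u = 4/9 a unit in ℤ_19. Expand u iteratively via a_{v+i} = u_i mod 19, u_{i+1} = (u_i − a_{v+i})/19:
  u_0 = 4/9;  a_3 = 11;  u_1 = (u_0 − 11)/19 = -5/9
  u_1 = -5/9;  a_4 = 10;  u_2 = (u_1 − 10)/19 = -5/9
  u_2 = -5/9;  a_5 = 10;  u_3 = (u_2 − 10)/19 = -5/9
  u_3 = -5/9;  a_6 = 10;  u_4 = (u_3 − 10)/19 = -5/9
Digits: (0, 0, 0, 11, 10, 10, 10).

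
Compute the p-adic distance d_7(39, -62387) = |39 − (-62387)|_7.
d_7(39, -62387) = 1/2401

Step 1 — x − y = 39 − (-62387) = 62426. Step 2 — v_7(62426) = 4 (factor: 62426 = (7^4 · 26); the sign does not affect v_p). Step 3 — |x − y|_7 = 7^{-4} = 1/2401.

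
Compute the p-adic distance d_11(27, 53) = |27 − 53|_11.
d_11(27, 53) = 1

Step 1 — x − y = 27 − 53 = -26. Step 2 — v_11(-26) = 0 (factor: -26 = −(11^0 · 26); the sign does not affect v_p). Step 3 — |x − y|_11 = 11^{0} = 1.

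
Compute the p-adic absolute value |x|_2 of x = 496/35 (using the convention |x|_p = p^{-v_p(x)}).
|496/35|_2 = 1/16

Step 1 — compute v_2(x) by factoring powers of 2 out of the numerator and denominator: v_2(496/35) = 4. Step 2 — apply |x|_p = p^{-v_p(x)} = 2^{-4} = 1/16.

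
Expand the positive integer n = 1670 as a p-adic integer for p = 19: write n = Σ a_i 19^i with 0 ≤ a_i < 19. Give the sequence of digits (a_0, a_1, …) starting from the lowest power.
(a_0, a_1, …) = (17, 11, 4)

Repeated division by 19 gives the digits low-to-high: 1670 = 17 + 11·19^1 + 4·19^2. Digit sequence: (17, 11, 4).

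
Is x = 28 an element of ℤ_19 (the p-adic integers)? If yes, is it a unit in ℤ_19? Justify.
x ∈ ℤ_19^× (unit); v_19(x) = 0

ℤ_19 = {x ∈ ℚ_19 : v_19(x) ≥ 0} and ℤ_19^× = {x ∈ ℤ_19 : v_19(x) = 0}. Here v_19(28) = v_19(num) − v_19(den) = 0; compare against these criteria.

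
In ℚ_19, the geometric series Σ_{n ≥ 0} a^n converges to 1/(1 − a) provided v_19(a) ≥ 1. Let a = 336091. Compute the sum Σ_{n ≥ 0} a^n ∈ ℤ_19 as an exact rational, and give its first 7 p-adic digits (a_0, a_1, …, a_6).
Σ a^n = 1/(1 − a) = -1/336090;  first 7 digits = (1, 0, 0, 11, 2, 0, 7)

v_19(a) = 3 ≥ 1, so the series converges in ℤ_19 to 1/(1 − a) = 1/(1 − 336091) = -1/336090. Expand this rational in ℤ_19: compute digits iteratively via d_i = x_i mod 19, x_{i+1} = (x_i − d_i)/19. The first 7 digits are (1, 0, 0, 11, 2, 0, 7).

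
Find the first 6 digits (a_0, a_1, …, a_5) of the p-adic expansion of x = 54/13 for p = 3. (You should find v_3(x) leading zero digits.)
(a_0, …, a_5) = (0, 0, 0, 2, 1, 2)

v_3(54/13) = 3, so a_0 = ... = a_2 = 0. Factor out: x = 3^3 · u with u = 2/13 a unit in ℤ_3. Expand u iteratively via a_{v+i} = u_i mod 3, u_{i+1} = (u_i − a_{v+i})/3:
  u_0 = 2/13;  a_3 = 2;  u_1 = (u_0 − 2)/3 = -8/13
  u_1 = -8/13;  a_4 = 1;  u_2 = (u_1 − 1)/3 = -7/13
  u_2 = -7/13;  a_5 = 2;  u_3 = (u_2 − 2)/3 = -11/13
Digits: (0, 0, 0, 2, 1, 2).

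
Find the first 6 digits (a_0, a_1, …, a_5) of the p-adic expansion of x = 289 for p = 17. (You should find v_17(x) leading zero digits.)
(a_0, …, a_5) = (0, 0, 1, 0, 0, 0)

v_17(289) = 2, so a_0 = ... = a_1 = 0. Factor out: x = 17^2 · u with u = 1 a unit in ℤ_17. Expand u iteratively via a_{v+i} = u_i mod 17, u_{i+1} = (u_i − a_{v+i})/17:
  u_0 = 1;  a_2 = 1;  u_1 = (u_0 − 1)/17 = 0
  u_1 = 0;  a_3 = 0;  u_2 = (u_1 − 0)/17 = 0
  u_2 = 0;  a_4 = 0;  u_3 = (u_2 − 0)/17 = 0
  u_3 = 0;  a_5 = 0;  u_4 = (u_3 − 0)/17 = 0
Digits: (0, 0, 1, 0, 0, 0).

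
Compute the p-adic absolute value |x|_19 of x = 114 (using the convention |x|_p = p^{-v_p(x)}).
|114|_19 = 1/19

Step 1 — compute v_19(x) by factoring powers of 19 out of the numerator and denominator: v_19(114) = 1. Step 2 — apply |x|_p = p^{-v_p(x)} = 19^{-1} = 1/19.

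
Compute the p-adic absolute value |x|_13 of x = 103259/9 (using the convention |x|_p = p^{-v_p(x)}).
|103259/9|_13 = 1/2197

Step 1 — compute v_13(x) by factoring powers of 13 out of the numerator and denominator: v_13(103259/9) = 3. Step 2 — apply |x|_p = p^{-v_p(x)} = 13^{-3} = 1/2197.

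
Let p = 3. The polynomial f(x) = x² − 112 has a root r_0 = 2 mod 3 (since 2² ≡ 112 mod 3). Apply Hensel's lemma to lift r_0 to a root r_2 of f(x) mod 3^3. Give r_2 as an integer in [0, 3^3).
r_2 = 2 (mod 27)

Hensel's recurrence: r_{i+1} = r_i − f(r_i)·(f′(r_i))^{-1} mod 3^{i+2}, with f′(x) = 2x. Iterate:
  r_0 = 2 (mod 3)
  r_1 = 2 (mod 9)
  r_2 = 2 (mod 27)
Final: r_2 = 2, and one checks f(r_2) ≡ 0 mod 3^3.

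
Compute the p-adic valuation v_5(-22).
v_5(-22) = 0

v_5(n) is the largest exponent k such that 5^k divides n. Factor out: -22 = -5^0 · 22. (Sign doesn't affect v_p.) So v_5(-22) = 0.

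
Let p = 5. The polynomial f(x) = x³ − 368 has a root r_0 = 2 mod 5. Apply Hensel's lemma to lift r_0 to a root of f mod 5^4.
r_3 = 207 (mod 625)

Hensel: r_{i+1} = r_i − f(r_i)/f′(r_i) mod 5^{i+2}, where f′(x) = 3x². Iterate:
  r_0 = 2 (mod 5)
  r_1 = 7 (mod 25)
  r_2 = 82 (mod 125)
  r_3 = 207 (mod 625)
Final: r = 207 with f(r) ≡ 0 mod 5^4.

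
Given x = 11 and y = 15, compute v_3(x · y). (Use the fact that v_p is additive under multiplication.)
v_3(165) = 1

v_p(x) = 0 (factor: 11 = 3^0 · 11); v_p(y) = 1 (factor: 15 = 3^1 · 5). Additivity: v_p(xy) = v_p(x) + v_p(y) = 0 + 1 = 1. (Direct check: xy = 165 = 3^1 · (55).)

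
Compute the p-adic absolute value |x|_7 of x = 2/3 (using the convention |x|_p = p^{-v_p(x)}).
|2/3|_7 = 1

Step 1 — compute v_7(x) by factoring powers of 7 out of the numerator and denominator: v_7(2/3) = 0. Step 2 — apply |x|_p = p^{-v_p(x)} = 7^{0} = 1.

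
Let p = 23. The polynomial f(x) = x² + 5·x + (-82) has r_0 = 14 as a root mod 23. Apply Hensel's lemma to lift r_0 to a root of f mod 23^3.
r_2 = 9835 (mod 12167)

Hensel: r_{i+1} = r_i − f(r_i)·(f′(r_i))^{-1} mod 23^{i+2}, f′(x) = 2x + 5. Iterate:
  r_0 = 14 (mod 23)
  r_1 = 313 (mod 529)
  r_2 = 9835 (mod 12167)
Final: r = 9835 satisfies f(r) ≡ 0 mod 23^3.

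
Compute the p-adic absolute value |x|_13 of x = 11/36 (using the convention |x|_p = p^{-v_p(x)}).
|11/36|_13 = 1

Step 1 — compute v_13(x) by factoring powers of 13 out of the numerator and denominator: v_13(11/36) = 0. Step 2 — apply |x|_p = p^{-v_p(x)} = 13^{0} = 1.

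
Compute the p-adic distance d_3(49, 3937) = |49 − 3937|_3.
d_3(49, 3937) = 1/243

Step 1 — x − y = 49 − 3937 = -3888. Step 2 — v_3(-3888) = 5 (factor: -3888 = −(3^5 · 16); the sign does not affect v_p). Step 3 — |x − y|_3 = 3^{-5} = 1/243.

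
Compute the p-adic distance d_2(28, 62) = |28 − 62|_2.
d_2(28, 62) = 1/2

Step 1 — x − y = 28 − 62 = -34. Step 2 — v_2(-34) = 1 (factor: -34 = −(2^1 · 17); the sign does not affect v_p). Step 3 — |x − y|_2 = 2^{-1} = 1/2.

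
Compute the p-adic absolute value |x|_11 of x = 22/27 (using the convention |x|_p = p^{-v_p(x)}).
|22/27|_11 = 1/11

Step 1 — compute v_11(x) by factoring powers of 11 out of the numerator and denominator: v_11(22/27) = 1. Step 2 — apply |x|_p = p^{-v_p(x)} = 11^{-1} = 1/11.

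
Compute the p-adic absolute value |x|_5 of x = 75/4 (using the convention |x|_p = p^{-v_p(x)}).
|75/4|_5 = 1/25

Step 1 — compute v_5(x) by factoring powers of 5 out of the numerator and denominator: v_5(75/4) = 2. Step 2 — apply |x|_p = p^{-v_p(x)} = 5^{-2} = 1/25.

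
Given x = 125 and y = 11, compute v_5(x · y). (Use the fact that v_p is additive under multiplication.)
v_5(1375) = 3

v_p(x) = 3 (factor: 125 = 5^3 · 1); v_p(y) = 0 (factor: 11 = 5^0 · 11). Additivity: v_p(xy) = v_p(x) + v_p(y) = 3 + 0 = 3. (Direct check: xy = 1375 = 5^3 · (11).)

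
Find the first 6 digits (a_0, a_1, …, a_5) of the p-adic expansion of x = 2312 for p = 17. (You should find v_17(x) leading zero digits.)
(a_0, …, a_5) = (0, 0, 8, 0, 0, 0)

v_17(2312) = 2, so a_0 = ... = a_1 = 0. Factor out: x = 17^2 · u with u = 8 a unit in ℤ_17. Expand u iteratively via a_{v+i} = u_i mod 17, u_{i+1} = (u_i − a_{v+i})/17:
  u_0 = 8;  a_2 = 8;  u_1 = (u_0 − 8)/17 = 0
  u_1 = 0;  a_3 = 0;  u_2 = (u_1 − 0)/17 = 0
  u_2 = 0;  a_4 = 0;  u_3 = (u_2 − 0)/17 = 0
  u_3 = 0;  a_5 = 0;  u_4 = (u_3 − 0)/17 = 0
Digits: (0, 0, 8, 0, 0, 0).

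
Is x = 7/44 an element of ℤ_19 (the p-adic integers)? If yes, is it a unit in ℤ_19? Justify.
x ∈ ℤ_19^× (unit); v_19(x) = 0

ℤ_19 = {x ∈ ℚ_19 : v_19(x) ≥ 0} and ℤ_19^× = {x ∈ ℤ_19 : v_19(x) = 0}. Here v_19(7/44) = v_19(num) − v_19(den) = 0; compare against these criteria.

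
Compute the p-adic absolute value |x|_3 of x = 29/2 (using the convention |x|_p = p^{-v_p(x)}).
|29/2|_3 = 1

Step 1 — compute v_3(x) by factoring powers of 3 out of the numerator and denominator: v_3(29/2) = 0. Step 2 — apply |x|_p = p^{-v_p(x)} = 3^{0} = 1.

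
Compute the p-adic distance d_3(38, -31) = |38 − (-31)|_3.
d_3(38, -31) = 1/3

Step 1 — x − y = 38 − (-31) = 69. Step 2 — v_3(69) = 1 (factor: 69 = (3^1 · 23); the sign does not affect v_p). Step 3 — |x − y|_3 = 3^{-1} = 1/3.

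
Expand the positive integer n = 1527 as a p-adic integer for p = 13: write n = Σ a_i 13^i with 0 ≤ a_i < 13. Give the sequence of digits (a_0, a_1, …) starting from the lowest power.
(a_0, a_1, …) = (6, 0, 9)

Repeated division by 13 gives the digits low-to-high: 1527 = 6 + 9·13^2. Digit sequence: (6, 0, 9).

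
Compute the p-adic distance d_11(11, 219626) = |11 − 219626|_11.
d_11(11, 219626) = 1/14641

Step 1 — x − y = 11 − 219626 = -219615. Step 2 — v_11(-219615) = 4 (factor: -219615 = −(11^4 · 15); the sign does not affect v_p). Step 3 — |x − y|_11 = 11^{-4} = 1/14641.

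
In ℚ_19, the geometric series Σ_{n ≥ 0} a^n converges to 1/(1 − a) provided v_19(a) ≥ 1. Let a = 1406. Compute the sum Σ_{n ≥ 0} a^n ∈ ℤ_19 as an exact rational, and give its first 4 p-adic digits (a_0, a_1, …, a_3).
Σ a^n = 1/(1 − a) = -1/1405;  first 4 digits = (1, 17, 7, 14)

v_19(a) = 1 ≥ 1, so the series converges in ℤ_19 to 1/(1 − a) = 1/(1 − 1406) = -1/1405. Expand this rational in ℤ_19: compute digits iteratively via d_i = x_i mod 19, x_{i+1} = (x_i − d_i)/19. The first 4 digits are (1, 17, 7, 14).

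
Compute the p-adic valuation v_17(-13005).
v_17(-13005) = 2

v_17(n) is the largest exponent k such that 17^k divides n. Factor out: -13005 = -17^2 · 45. (Sign doesn't affect v_p.) So v_17(-13005) = 2.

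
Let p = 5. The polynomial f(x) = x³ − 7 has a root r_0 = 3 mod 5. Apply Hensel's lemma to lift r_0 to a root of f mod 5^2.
r_1 = 18 (mod 25)

Hensel: r_{i+1} = r_i − f(r_i)/f′(r_i) mod 5^{i+2}, where f′(x) = 3x². Iterate:
  r_0 = 3 (mod 5)
  r_1 = 18 (mod 25)
Final: r = 18 with f(r) ≡ 0 mod 5^2.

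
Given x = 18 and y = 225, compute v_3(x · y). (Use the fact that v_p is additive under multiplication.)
v_3(4050) = 4

v_p(x) = 2 (factor: 18 = 3^2 · 2); v_p(y) = 2 (factor: 225 = 3^2 · 25). Additivity: v_p(xy) = v_p(x) + v_p(y) = 2 + 2 = 4. (Direct check: xy = 4050 = 3^4 · (50).)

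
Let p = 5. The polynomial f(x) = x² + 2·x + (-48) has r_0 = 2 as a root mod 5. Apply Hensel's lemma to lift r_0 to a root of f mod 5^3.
r_2 = 117 (mod 125)

Hensel: r_{i+1} = r_i − f(r_i)·(f′(r_i))^{-1} mod 5^{i+2}, f′(x) = 2x + 2. Iterate:
  r_0 = 2 (mod 5)
  r_1 = 17 (mod 25)
  r_2 = 117 (mod 125)
Final: r = 117 satisfies f(r) ≡ 0 mod 5^3.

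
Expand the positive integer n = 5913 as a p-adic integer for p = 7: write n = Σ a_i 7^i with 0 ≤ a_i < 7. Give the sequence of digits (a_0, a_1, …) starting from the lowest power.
(a_0, a_1, …) = (5, 4, 1, 3, 2)

Repeated division by 7 gives the digits low-to-high: 5913 = 5 + 4·7^1 + 1·7^2 + 3·7^3 + 2·7^4. Digit sequence: (5, 4, 1, 3, 2).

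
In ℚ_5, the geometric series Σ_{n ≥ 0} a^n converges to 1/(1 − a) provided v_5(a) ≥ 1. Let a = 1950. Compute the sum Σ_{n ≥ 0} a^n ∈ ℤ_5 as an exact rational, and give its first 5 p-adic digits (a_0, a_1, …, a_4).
Σ a^n = 1/(1 − a) = -1/1949;  first 5 digits = (1, 0, 3, 0, 2)

v_5(a) = 2 ≥ 1, so the series converges in ℤ_5 to 1/(1 − a) = 1/(1 − 1950) = -1/1949. Expand this rational in ℤ_5: compute digits iteratively via d_i = x_i mod 5, x_{i+1} = (x_i − d_i)/5. The first 5 digits are (1, 0, 3, 0, 2).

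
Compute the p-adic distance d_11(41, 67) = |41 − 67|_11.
d_11(41, 67) = 1

Step 1 — x − y = 41 − 67 = -26. Step 2 — v_11(-26) = 0 (factor: -26 = −(11^0 · 26); the sign does not affect v_p). Step 3 — |x − y|_11 = 11^{0} = 1.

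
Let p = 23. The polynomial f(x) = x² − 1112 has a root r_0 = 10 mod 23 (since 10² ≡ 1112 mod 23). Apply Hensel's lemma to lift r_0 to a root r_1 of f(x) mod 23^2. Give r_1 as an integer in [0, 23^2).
r_1 = 378 (mod 529)

Hensel's recurrence: r_{i+1} = r_i − f(r_i)·(f′(r_i))^{-1} mod 23^{i+2}, with f′(x) = 2x. Iterate:
  r_0 = 10 (mod 23)
  r_1 = 378 (mod 529)
Final: r_1 = 378, and one checks f(r_1) ≡ 0 mod 23^2.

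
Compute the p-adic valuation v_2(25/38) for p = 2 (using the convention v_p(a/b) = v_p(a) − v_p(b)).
v_2(25/38) = -1

Factor powers of 2 from the numerator and denominator of the reduced fraction: 25 = 2^0 · 25 and 38 = 2^1 · 19. Apply v_p(a/b) = v_p(a) − v_p(b): v_2(25/38) = 0 − 1 = -1.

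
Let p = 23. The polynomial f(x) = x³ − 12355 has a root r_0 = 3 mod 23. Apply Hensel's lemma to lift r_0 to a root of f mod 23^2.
r_1 = 440 (mod 529)

Hensel: r_{i+1} = r_i − f(r_i)/f′(r_i) mod 23^{i+2}, where f′(x) = 3x². Iterate:
  r_0 = 3 (mod 23)
  r_1 = 440 (mod 529)
Final: r = 440 with f(r) ≡ 0 mod 23^2.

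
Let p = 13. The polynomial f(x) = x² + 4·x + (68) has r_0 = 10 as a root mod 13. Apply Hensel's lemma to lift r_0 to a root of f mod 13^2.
r_1 = 114 (mod 169)

Hensel: r_{i+1} = r_i − f(r_i)·(f′(r_i))^{-1} mod 13^{i+2}, f′(x) = 2x + 4. Iterate:
  r_0 = 10 (mod 13)
  r_1 = 114 (mod 169)
Final: r = 114 satisfies f(r) ≡ 0 mod 13^2.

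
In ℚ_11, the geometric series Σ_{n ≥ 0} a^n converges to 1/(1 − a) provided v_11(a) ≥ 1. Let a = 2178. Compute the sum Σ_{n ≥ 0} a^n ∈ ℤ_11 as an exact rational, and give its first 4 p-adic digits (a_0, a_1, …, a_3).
Σ a^n = 1/(1 − a) = -1/2177;  first 4 digits = (1, 0, 7, 1)

v_11(a) = 2 ≥ 1, so the series converges in ℤ_11 to 1/(1 − a) = 1/(1 − 2178) = -1/2177. Expand this rational in ℤ_11: compute digits iteratively via d_i = x_i mod 11, x_{i+1} = (x_i − d_i)/11. The first 4 digits are (1, 0, 7, 1).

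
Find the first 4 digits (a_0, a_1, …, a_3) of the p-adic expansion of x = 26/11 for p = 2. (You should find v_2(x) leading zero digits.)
(a_0, …, a_3) = (0, 1, 1, 1)

v_2(26/11) = 1, so a_0 = ... = a_0 = 0. Factor out: x = 2^1 · u with u = 13/11 a unit in ℤ_2. Expand u iteratively via a_{v+i} = u_i mod 2, u_{i+1} = (u_i − a_{v+i})/2:
  u_0 = 13/11;  a_1 = 1;  u_1 = (u_0 − 1)/2 = 1/11
  u_1 = 1/11;  a_2 = 1;  u_2 = (u_1 − 1)/2 = -5/11
  u_2 = -5/11;  a_3 = 1;  u_3 = (u_2 − 1)/2 = -8/11
Digits: (0, 1, 1, 1).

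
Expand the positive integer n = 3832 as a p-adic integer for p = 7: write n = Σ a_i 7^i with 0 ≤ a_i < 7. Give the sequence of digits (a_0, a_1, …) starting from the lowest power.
(a_0, a_1, …) = (3, 1, 1, 4, 1)

Repeated division by 7 gives the digits low-to-high: 3832 = 3 + 1·7^1 + 1·7^2 + 4·7^3 + 1·7^4. Digit sequence: (3, 1, 1, 4, 1).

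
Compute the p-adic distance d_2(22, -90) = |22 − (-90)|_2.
d_2(22, -90) = 1/16

Step 1 — x − y = 22 − (-90) = 112. Step 2 — v_2(112) = 4 (factor: 112 = (2^4 · 7); the sign does not affect v_p). Step 3 — |x − y|_2 = 2^{-4} = 1/16.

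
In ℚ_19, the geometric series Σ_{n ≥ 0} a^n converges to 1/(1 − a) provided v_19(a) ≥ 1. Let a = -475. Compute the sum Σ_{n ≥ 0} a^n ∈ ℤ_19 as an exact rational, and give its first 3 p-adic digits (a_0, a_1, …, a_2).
Σ a^n = 1/(1 − a) = 1/476;  first 3 digits = (1, 13, 15)

v_19(a) = 1 ≥ 1, so the series converges in ℤ_19 to 1/(1 − a) = 1/(1 − (-475)) = 1/476. Expand this rational in ℤ_19: compute digits iteratively via d_i = x_i mod 19, x_{i+1} = (x_i − d_i)/19. The first 3 digits are (1, 13, 15).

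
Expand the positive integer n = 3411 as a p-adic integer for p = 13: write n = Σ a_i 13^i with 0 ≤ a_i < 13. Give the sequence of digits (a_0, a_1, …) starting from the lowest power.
(a_0, a_1, …) = (5, 2, 7, 1)

Repeated division by 13 gives the digits low-to-high: 3411 = 5 + 2·13^1 + 7·13^2 + 1·13^3. Digit sequence: (5, 2, 7, 1).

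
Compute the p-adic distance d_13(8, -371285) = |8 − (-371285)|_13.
d_13(8, -371285) = 1/371293

Step 1 — x − y = 8 − (-371285) = 371293. Step 2 — v_13(371293) = 5 (factor: 371293 = (13^5 · 1); the sign does not affect v_p). Step 3 — |x − y|_13 = 13^{-5} = 1/371293.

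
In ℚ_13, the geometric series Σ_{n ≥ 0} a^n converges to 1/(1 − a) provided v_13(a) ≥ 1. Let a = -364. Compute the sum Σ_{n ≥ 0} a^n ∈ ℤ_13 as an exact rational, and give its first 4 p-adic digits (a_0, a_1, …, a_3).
Σ a^n = 1/(1 − a) = 1/365;  first 4 digits = (1, 11, 1, 0)

v_13(a) = 1 ≥ 1, so the series converges in ℤ_13 to 1/(1 − a) = 1/(1 − (-364)) = 1/365. Expand this rational in ℤ_13: compute digits iteratively via d_i = x_i mod 13, x_{i+1} = (x_i − d_i)/13. The first 4 digits are (1, 11, 1, 0).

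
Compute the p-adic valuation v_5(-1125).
v_5(-1125) = 3

v_5(n) is the largest exponent k such that 5^k divides n. Factor out: -1125 = -5^3 · 9. (Sign doesn't affect v_p.) So v_5(-1125) = 3.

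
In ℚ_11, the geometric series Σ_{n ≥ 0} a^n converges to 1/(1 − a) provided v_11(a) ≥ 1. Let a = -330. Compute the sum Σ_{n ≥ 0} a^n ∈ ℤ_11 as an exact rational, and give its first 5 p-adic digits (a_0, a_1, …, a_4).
Σ a^n = 1/(1 − a) = 1/331;  first 5 digits = (1, 3, 6, 9, 9)

v_11(a) = 1 ≥ 1, so the series converges in ℤ_11 to 1/(1 − a) = 1/(1 − (-330)) = 1/331. Expand this rational in ℤ_11: compute digits iteratively via d_i = x_i mod 11, x_{i+1} = (x_i − d_i)/11. The first 5 digits are (1, 3, 6, 9, 9).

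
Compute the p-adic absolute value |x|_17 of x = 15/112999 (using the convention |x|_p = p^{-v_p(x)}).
|15/112999|_17 = 4913

Step 1 — compute v_17(x) by factoring powers of 17 out of the numerator and denominator: v_17(15/112999) = -3. Step 2 — apply |x|_p = p^{-v_p(x)} = 17^{3} = 4913.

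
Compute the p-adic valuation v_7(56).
v_7(56) = 1

v_7(n) is the largest exponent k such that 7^k divides n. Factor out: 56 = 7^1 · 8. (Sign doesn't affect v_p.) So v_7(56) = 1.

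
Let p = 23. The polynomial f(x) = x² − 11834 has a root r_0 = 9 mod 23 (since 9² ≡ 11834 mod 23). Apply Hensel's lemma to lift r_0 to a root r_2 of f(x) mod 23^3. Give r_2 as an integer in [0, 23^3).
r_2 = 7392 (mod 12167)

Hensel's recurrence: r_{i+1} = r_i − f(r_i)·(f′(r_i))^{-1} mod 23^{i+2}, with f′(x) = 2x. Iterate:
  r_0 = 9 (mod 23)
  r_1 = 515 (mod 529)
  r_2 = 7392 (mod 12167)
Final: r_2 = 7392, and one checks f(r_2) ≡ 0 mod 23^3.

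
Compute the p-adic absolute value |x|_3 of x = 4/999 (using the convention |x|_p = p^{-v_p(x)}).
|4/999|_3 = 27

Step 1 — compute v_3(x) by factoring powers of 3 out of the numerator and denominator: v_3(4/999) = -3. Step 2 — apply |x|_p = p^{-v_p(x)} = 3^{3} = 27.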